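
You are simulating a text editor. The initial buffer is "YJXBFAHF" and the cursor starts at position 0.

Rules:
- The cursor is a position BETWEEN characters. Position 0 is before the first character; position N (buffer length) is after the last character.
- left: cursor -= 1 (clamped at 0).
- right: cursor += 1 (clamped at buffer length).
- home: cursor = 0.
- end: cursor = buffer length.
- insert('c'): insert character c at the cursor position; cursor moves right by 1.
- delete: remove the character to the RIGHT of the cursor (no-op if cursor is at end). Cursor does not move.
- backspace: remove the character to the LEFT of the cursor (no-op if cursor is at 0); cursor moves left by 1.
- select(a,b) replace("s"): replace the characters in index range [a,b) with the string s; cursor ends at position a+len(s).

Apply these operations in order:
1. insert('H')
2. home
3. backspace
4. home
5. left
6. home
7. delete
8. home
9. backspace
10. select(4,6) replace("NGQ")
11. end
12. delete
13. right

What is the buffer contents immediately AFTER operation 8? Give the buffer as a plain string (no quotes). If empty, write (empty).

Answer: YJXBFAHF

Derivation:
After op 1 (insert('H')): buf='HYJXBFAHF' cursor=1
After op 2 (home): buf='HYJXBFAHF' cursor=0
After op 3 (backspace): buf='HYJXBFAHF' cursor=0
After op 4 (home): buf='HYJXBFAHF' cursor=0
After op 5 (left): buf='HYJXBFAHF' cursor=0
After op 6 (home): buf='HYJXBFAHF' cursor=0
After op 7 (delete): buf='YJXBFAHF' cursor=0
After op 8 (home): buf='YJXBFAHF' cursor=0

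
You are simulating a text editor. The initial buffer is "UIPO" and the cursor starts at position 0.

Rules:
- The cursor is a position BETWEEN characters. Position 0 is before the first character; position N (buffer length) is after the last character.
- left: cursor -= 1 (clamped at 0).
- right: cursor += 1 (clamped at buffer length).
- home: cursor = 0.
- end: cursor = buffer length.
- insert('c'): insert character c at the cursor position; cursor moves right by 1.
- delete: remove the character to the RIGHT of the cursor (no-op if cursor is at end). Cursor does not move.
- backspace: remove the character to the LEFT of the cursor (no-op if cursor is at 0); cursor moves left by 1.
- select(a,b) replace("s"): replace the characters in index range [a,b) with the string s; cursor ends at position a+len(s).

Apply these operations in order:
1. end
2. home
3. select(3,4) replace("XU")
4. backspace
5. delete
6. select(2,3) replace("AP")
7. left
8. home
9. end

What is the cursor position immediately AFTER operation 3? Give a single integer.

After op 1 (end): buf='UIPO' cursor=4
After op 2 (home): buf='UIPO' cursor=0
After op 3 (select(3,4) replace("XU")): buf='UIPXU' cursor=5

Answer: 5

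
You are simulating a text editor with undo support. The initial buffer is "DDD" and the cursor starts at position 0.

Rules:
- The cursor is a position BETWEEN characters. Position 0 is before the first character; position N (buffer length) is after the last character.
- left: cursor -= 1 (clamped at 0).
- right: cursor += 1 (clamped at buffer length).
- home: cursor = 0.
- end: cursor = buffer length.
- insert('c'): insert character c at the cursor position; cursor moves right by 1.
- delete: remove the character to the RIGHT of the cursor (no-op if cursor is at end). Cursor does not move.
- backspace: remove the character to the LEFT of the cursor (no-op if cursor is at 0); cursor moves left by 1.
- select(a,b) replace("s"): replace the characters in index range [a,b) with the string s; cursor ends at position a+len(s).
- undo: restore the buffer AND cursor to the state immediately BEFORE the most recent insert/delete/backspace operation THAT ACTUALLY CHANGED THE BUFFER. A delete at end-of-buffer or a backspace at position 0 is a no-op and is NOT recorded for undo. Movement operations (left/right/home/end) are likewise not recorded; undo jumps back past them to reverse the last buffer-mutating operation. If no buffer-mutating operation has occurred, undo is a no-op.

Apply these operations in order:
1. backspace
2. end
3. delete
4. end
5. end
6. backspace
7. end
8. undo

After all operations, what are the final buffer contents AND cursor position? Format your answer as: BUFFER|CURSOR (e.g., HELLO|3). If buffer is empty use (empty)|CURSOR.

Answer: DDD|3

Derivation:
After op 1 (backspace): buf='DDD' cursor=0
After op 2 (end): buf='DDD' cursor=3
After op 3 (delete): buf='DDD' cursor=3
After op 4 (end): buf='DDD' cursor=3
After op 5 (end): buf='DDD' cursor=3
After op 6 (backspace): buf='DD' cursor=2
After op 7 (end): buf='DD' cursor=2
After op 8 (undo): buf='DDD' cursor=3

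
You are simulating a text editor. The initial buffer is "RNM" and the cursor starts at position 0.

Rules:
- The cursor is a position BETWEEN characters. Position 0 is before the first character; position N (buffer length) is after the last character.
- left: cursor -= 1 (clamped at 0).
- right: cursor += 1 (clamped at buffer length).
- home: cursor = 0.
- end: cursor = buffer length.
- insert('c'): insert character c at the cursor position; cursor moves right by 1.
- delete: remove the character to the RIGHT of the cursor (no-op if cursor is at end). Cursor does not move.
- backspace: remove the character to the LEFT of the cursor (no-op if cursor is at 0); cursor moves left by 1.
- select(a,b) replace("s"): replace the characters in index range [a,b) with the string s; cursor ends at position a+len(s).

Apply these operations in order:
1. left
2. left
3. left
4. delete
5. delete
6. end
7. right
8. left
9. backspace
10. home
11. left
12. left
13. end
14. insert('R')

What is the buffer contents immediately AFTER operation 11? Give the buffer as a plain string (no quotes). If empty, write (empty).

Answer: M

Derivation:
After op 1 (left): buf='RNM' cursor=0
After op 2 (left): buf='RNM' cursor=0
After op 3 (left): buf='RNM' cursor=0
After op 4 (delete): buf='NM' cursor=0
After op 5 (delete): buf='M' cursor=0
After op 6 (end): buf='M' cursor=1
After op 7 (right): buf='M' cursor=1
After op 8 (left): buf='M' cursor=0
After op 9 (backspace): buf='M' cursor=0
After op 10 (home): buf='M' cursor=0
After op 11 (left): buf='M' cursor=0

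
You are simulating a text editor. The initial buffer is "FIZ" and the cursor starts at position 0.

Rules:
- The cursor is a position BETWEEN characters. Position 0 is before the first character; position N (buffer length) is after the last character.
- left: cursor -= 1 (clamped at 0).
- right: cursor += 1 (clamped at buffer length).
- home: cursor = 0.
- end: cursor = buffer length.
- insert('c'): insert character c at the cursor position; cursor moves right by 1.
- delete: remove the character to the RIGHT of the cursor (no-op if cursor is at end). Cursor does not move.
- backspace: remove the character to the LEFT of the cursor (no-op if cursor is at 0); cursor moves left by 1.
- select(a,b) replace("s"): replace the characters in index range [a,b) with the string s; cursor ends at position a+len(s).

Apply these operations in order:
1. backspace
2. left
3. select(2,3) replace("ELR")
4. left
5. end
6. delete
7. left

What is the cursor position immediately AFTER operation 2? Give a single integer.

Answer: 0

Derivation:
After op 1 (backspace): buf='FIZ' cursor=0
After op 2 (left): buf='FIZ' cursor=0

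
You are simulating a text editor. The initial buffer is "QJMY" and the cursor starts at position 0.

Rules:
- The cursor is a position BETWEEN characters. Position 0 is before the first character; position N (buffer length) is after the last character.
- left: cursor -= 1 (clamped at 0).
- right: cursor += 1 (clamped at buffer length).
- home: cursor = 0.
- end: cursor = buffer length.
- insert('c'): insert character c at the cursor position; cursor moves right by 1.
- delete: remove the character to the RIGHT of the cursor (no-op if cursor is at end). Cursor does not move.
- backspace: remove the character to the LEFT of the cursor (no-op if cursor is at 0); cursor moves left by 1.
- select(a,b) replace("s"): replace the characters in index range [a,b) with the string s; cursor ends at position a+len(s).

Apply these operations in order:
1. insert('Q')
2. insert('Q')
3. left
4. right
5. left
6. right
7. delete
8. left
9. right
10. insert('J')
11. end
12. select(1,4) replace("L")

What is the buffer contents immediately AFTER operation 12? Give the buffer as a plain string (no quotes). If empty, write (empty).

Answer: QLMY

Derivation:
After op 1 (insert('Q')): buf='QQJMY' cursor=1
After op 2 (insert('Q')): buf='QQQJMY' cursor=2
After op 3 (left): buf='QQQJMY' cursor=1
After op 4 (right): buf='QQQJMY' cursor=2
After op 5 (left): buf='QQQJMY' cursor=1
After op 6 (right): buf='QQQJMY' cursor=2
After op 7 (delete): buf='QQJMY' cursor=2
After op 8 (left): buf='QQJMY' cursor=1
After op 9 (right): buf='QQJMY' cursor=2
After op 10 (insert('J')): buf='QQJJMY' cursor=3
After op 11 (end): buf='QQJJMY' cursor=6
After op 12 (select(1,4) replace("L")): buf='QLMY' cursor=2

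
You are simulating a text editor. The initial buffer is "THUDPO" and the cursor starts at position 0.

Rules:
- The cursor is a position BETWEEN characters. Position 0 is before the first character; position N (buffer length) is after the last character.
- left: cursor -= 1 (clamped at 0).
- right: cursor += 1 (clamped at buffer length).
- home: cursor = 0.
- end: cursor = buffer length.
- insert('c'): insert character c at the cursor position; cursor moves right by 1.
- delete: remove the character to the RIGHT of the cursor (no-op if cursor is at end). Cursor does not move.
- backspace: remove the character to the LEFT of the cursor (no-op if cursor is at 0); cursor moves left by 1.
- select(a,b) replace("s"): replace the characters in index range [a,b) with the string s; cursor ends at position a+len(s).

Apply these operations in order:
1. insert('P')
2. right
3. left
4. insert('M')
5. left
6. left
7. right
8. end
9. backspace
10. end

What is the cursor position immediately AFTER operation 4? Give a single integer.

After op 1 (insert('P')): buf='PTHUDPO' cursor=1
After op 2 (right): buf='PTHUDPO' cursor=2
After op 3 (left): buf='PTHUDPO' cursor=1
After op 4 (insert('M')): buf='PMTHUDPO' cursor=2

Answer: 2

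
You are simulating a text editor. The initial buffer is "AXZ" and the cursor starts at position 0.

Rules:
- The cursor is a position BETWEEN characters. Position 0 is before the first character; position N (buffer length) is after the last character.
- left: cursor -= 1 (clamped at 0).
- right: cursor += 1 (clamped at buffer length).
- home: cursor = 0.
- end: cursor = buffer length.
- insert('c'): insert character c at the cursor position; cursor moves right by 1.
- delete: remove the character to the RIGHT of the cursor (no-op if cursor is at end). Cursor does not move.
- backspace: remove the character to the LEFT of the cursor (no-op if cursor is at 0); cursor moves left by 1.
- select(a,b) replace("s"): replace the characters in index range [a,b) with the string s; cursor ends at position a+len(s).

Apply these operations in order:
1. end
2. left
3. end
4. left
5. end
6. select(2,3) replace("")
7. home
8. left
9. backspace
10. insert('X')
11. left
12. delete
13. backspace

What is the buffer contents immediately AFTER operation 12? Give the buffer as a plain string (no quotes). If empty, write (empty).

Answer: AX

Derivation:
After op 1 (end): buf='AXZ' cursor=3
After op 2 (left): buf='AXZ' cursor=2
After op 3 (end): buf='AXZ' cursor=3
After op 4 (left): buf='AXZ' cursor=2
After op 5 (end): buf='AXZ' cursor=3
After op 6 (select(2,3) replace("")): buf='AX' cursor=2
After op 7 (home): buf='AX' cursor=0
After op 8 (left): buf='AX' cursor=0
After op 9 (backspace): buf='AX' cursor=0
After op 10 (insert('X')): buf='XAX' cursor=1
After op 11 (left): buf='XAX' cursor=0
After op 12 (delete): buf='AX' cursor=0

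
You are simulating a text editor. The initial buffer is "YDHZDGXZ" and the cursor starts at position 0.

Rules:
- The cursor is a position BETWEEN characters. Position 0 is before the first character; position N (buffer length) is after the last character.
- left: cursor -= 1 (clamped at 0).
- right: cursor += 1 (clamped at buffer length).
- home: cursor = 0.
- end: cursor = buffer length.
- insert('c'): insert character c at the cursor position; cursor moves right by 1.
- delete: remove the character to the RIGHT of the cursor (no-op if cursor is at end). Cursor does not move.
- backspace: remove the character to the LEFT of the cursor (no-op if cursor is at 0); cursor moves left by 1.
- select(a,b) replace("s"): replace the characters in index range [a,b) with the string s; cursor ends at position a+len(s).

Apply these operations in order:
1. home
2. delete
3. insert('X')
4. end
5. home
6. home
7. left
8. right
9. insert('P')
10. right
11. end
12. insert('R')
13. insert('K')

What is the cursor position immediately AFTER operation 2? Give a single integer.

Answer: 0

Derivation:
After op 1 (home): buf='YDHZDGXZ' cursor=0
After op 2 (delete): buf='DHZDGXZ' cursor=0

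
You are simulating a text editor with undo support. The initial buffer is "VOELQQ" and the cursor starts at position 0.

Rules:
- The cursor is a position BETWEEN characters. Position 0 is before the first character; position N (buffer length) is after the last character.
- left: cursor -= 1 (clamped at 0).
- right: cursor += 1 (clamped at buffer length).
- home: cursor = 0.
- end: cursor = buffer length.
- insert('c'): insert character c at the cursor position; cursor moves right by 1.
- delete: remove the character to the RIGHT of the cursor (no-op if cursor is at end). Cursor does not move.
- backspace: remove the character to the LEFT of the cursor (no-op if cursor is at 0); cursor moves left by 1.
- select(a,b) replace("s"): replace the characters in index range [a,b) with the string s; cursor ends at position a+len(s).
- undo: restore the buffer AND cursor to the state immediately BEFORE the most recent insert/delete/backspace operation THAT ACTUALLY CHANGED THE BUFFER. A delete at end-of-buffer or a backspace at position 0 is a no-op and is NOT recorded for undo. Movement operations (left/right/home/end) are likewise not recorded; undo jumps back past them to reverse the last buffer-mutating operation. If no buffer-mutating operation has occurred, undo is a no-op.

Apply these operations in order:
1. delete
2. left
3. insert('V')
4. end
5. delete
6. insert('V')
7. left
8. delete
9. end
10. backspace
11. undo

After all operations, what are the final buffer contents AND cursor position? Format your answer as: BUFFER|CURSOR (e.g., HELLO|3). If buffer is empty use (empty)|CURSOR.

After op 1 (delete): buf='OELQQ' cursor=0
After op 2 (left): buf='OELQQ' cursor=0
After op 3 (insert('V')): buf='VOELQQ' cursor=1
After op 4 (end): buf='VOELQQ' cursor=6
After op 5 (delete): buf='VOELQQ' cursor=6
After op 6 (insert('V')): buf='VOELQQV' cursor=7
After op 7 (left): buf='VOELQQV' cursor=6
After op 8 (delete): buf='VOELQQ' cursor=6
After op 9 (end): buf='VOELQQ' cursor=6
After op 10 (backspace): buf='VOELQ' cursor=5
After op 11 (undo): buf='VOELQQ' cursor=6

Answer: VOELQQ|6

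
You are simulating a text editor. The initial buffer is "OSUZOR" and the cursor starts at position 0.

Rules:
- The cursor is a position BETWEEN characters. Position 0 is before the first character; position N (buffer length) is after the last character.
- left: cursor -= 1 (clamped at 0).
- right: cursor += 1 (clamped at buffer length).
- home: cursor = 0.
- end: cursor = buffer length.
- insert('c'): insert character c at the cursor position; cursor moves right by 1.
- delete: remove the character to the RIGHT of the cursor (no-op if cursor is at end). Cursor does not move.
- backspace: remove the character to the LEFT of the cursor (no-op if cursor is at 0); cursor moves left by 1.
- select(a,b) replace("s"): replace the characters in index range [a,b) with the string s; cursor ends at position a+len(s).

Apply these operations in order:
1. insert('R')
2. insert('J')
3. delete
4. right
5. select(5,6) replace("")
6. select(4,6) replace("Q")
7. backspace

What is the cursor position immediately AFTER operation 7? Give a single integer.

Answer: 4

Derivation:
After op 1 (insert('R')): buf='ROSUZOR' cursor=1
After op 2 (insert('J')): buf='RJOSUZOR' cursor=2
After op 3 (delete): buf='RJSUZOR' cursor=2
After op 4 (right): buf='RJSUZOR' cursor=3
After op 5 (select(5,6) replace("")): buf='RJSUZR' cursor=5
After op 6 (select(4,6) replace("Q")): buf='RJSUQ' cursor=5
After op 7 (backspace): buf='RJSU' cursor=4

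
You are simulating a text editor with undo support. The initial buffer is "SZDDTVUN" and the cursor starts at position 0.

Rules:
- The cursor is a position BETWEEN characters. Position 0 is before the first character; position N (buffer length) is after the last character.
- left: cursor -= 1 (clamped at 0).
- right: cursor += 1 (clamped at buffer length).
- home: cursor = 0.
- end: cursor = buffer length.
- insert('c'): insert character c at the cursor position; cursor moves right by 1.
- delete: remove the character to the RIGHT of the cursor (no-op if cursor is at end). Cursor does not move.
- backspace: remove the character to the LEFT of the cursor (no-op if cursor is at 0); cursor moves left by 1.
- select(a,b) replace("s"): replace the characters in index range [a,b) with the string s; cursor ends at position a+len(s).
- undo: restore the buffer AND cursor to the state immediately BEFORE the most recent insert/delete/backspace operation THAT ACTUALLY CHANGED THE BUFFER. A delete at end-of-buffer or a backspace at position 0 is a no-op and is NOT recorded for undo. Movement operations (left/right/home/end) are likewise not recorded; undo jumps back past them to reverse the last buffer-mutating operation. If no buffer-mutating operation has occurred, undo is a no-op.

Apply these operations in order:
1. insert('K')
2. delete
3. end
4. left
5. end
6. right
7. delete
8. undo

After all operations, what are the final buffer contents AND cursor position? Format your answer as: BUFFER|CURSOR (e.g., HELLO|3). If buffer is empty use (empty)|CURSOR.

Answer: KSZDDTVUN|1

Derivation:
After op 1 (insert('K')): buf='KSZDDTVUN' cursor=1
After op 2 (delete): buf='KZDDTVUN' cursor=1
After op 3 (end): buf='KZDDTVUN' cursor=8
After op 4 (left): buf='KZDDTVUN' cursor=7
After op 5 (end): buf='KZDDTVUN' cursor=8
After op 6 (right): buf='KZDDTVUN' cursor=8
After op 7 (delete): buf='KZDDTVUN' cursor=8
After op 8 (undo): buf='KSZDDTVUN' cursor=1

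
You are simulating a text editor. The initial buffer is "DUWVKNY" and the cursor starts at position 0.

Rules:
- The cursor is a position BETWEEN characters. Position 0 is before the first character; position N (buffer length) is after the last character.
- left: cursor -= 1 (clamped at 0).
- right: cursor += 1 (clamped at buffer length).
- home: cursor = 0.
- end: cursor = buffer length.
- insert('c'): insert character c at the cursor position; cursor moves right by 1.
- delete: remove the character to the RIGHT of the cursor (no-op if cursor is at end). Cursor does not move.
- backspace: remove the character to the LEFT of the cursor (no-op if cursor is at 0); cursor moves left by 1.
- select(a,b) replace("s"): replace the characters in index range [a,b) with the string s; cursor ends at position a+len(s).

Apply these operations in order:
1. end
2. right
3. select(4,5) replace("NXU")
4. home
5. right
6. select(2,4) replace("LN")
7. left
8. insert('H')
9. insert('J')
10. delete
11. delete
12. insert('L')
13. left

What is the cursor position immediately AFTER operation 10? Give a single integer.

Answer: 5

Derivation:
After op 1 (end): buf='DUWVKNY' cursor=7
After op 2 (right): buf='DUWVKNY' cursor=7
After op 3 (select(4,5) replace("NXU")): buf='DUWVNXUNY' cursor=7
After op 4 (home): buf='DUWVNXUNY' cursor=0
After op 5 (right): buf='DUWVNXUNY' cursor=1
After op 6 (select(2,4) replace("LN")): buf='DULNNXUNY' cursor=4
After op 7 (left): buf='DULNNXUNY' cursor=3
After op 8 (insert('H')): buf='DULHNNXUNY' cursor=4
After op 9 (insert('J')): buf='DULHJNNXUNY' cursor=5
After op 10 (delete): buf='DULHJNXUNY' cursor=5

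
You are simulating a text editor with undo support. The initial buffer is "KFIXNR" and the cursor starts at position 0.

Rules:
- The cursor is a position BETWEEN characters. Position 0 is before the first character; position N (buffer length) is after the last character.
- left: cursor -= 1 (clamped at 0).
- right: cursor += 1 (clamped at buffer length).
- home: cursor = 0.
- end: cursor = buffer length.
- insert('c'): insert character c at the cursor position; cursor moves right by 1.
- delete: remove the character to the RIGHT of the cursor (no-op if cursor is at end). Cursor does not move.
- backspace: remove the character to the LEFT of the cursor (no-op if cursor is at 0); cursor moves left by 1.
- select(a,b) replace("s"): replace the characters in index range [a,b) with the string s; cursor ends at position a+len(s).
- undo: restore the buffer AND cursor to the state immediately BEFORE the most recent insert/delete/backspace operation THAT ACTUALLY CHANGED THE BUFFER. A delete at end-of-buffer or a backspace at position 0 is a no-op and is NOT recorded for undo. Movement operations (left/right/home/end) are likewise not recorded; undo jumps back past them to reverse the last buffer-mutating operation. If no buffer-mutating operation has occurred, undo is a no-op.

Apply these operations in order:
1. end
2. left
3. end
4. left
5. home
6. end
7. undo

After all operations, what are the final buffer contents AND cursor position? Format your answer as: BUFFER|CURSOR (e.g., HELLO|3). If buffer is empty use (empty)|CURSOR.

Answer: KFIXNR|6

Derivation:
After op 1 (end): buf='KFIXNR' cursor=6
After op 2 (left): buf='KFIXNR' cursor=5
After op 3 (end): buf='KFIXNR' cursor=6
After op 4 (left): buf='KFIXNR' cursor=5
After op 5 (home): buf='KFIXNR' cursor=0
After op 6 (end): buf='KFIXNR' cursor=6
After op 7 (undo): buf='KFIXNR' cursor=6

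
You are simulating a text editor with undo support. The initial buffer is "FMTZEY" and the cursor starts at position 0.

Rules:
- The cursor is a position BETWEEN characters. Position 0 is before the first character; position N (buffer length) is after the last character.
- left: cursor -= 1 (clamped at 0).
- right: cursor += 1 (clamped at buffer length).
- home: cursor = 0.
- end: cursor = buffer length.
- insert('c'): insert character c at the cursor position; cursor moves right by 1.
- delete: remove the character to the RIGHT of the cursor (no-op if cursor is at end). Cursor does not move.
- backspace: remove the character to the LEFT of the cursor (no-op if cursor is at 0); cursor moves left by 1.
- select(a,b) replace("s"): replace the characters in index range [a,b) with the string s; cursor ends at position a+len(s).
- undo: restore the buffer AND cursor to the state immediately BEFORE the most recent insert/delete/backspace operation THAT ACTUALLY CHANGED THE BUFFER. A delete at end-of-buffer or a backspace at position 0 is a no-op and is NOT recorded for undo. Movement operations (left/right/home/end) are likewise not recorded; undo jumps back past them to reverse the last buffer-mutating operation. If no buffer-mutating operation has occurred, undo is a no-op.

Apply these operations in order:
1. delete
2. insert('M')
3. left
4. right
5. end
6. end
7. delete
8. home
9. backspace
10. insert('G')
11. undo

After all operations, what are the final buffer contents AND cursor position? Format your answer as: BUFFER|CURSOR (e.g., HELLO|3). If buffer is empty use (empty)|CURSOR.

Answer: MMTZEY|0

Derivation:
After op 1 (delete): buf='MTZEY' cursor=0
After op 2 (insert('M')): buf='MMTZEY' cursor=1
After op 3 (left): buf='MMTZEY' cursor=0
After op 4 (right): buf='MMTZEY' cursor=1
After op 5 (end): buf='MMTZEY' cursor=6
After op 6 (end): buf='MMTZEY' cursor=6
After op 7 (delete): buf='MMTZEY' cursor=6
After op 8 (home): buf='MMTZEY' cursor=0
After op 9 (backspace): buf='MMTZEY' cursor=0
After op 10 (insert('G')): buf='GMMTZEY' cursor=1
After op 11 (undo): buf='MMTZEY' cursor=0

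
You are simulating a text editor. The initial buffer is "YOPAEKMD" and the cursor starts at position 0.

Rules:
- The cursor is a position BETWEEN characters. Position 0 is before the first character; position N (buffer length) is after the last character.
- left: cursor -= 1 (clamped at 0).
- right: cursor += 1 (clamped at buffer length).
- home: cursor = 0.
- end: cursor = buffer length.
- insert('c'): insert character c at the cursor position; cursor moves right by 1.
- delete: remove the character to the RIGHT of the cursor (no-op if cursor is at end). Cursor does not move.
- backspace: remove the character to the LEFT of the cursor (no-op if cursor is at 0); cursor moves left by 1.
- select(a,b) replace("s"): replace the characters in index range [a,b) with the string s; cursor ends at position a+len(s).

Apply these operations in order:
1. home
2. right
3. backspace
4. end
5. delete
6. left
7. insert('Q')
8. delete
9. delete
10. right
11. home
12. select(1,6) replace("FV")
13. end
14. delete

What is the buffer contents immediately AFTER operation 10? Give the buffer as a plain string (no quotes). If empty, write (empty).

After op 1 (home): buf='YOPAEKMD' cursor=0
After op 2 (right): buf='YOPAEKMD' cursor=1
After op 3 (backspace): buf='OPAEKMD' cursor=0
After op 4 (end): buf='OPAEKMD' cursor=7
After op 5 (delete): buf='OPAEKMD' cursor=7
After op 6 (left): buf='OPAEKMD' cursor=6
After op 7 (insert('Q')): buf='OPAEKMQD' cursor=7
After op 8 (delete): buf='OPAEKMQ' cursor=7
After op 9 (delete): buf='OPAEKMQ' cursor=7
After op 10 (right): buf='OPAEKMQ' cursor=7

Answer: OPAEKMQ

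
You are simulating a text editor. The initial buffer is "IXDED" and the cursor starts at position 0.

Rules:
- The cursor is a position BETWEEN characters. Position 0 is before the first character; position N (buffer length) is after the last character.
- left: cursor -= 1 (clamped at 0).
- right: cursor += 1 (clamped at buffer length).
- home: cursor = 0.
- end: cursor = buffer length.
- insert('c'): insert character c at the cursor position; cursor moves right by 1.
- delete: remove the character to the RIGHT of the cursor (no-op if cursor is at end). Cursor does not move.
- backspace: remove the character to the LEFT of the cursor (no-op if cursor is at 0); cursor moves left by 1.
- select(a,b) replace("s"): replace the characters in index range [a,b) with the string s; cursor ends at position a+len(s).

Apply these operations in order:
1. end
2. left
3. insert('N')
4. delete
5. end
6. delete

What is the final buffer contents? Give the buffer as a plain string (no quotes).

Answer: IXDEN

Derivation:
After op 1 (end): buf='IXDED' cursor=5
After op 2 (left): buf='IXDED' cursor=4
After op 3 (insert('N')): buf='IXDEND' cursor=5
After op 4 (delete): buf='IXDEN' cursor=5
After op 5 (end): buf='IXDEN' cursor=5
After op 6 (delete): buf='IXDEN' cursor=5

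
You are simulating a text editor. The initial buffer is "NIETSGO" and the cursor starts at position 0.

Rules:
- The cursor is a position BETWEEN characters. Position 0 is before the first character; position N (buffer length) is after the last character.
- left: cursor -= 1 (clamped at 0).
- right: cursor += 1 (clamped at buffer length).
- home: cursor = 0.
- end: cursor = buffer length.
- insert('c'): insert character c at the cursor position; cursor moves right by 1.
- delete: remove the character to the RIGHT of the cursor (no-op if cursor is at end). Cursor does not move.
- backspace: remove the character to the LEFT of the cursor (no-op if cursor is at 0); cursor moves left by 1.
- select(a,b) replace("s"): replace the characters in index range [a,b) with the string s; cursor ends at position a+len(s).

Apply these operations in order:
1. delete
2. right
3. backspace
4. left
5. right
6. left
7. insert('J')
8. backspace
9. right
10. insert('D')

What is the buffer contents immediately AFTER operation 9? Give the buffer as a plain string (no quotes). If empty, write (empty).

Answer: ETSGO

Derivation:
After op 1 (delete): buf='IETSGO' cursor=0
After op 2 (right): buf='IETSGO' cursor=1
After op 3 (backspace): buf='ETSGO' cursor=0
After op 4 (left): buf='ETSGO' cursor=0
After op 5 (right): buf='ETSGO' cursor=1
After op 6 (left): buf='ETSGO' cursor=0
After op 7 (insert('J')): buf='JETSGO' cursor=1
After op 8 (backspace): buf='ETSGO' cursor=0
After op 9 (right): buf='ETSGO' cursor=1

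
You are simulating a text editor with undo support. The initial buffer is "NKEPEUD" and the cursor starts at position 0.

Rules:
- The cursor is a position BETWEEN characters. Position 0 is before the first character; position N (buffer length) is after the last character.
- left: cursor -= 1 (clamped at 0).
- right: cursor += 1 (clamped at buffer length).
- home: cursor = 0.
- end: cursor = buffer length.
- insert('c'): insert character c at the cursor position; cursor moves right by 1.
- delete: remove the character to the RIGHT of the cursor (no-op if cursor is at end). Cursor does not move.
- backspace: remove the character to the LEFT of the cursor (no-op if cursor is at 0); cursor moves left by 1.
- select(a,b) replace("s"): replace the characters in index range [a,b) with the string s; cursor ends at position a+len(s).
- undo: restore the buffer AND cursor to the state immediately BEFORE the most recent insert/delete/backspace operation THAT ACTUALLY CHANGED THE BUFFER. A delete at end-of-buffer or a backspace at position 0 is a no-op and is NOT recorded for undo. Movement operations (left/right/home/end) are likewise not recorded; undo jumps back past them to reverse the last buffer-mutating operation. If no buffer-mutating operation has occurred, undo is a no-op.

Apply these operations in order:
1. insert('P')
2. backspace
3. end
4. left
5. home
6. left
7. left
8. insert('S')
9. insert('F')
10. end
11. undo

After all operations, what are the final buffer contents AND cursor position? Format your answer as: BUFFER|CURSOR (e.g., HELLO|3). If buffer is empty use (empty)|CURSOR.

Answer: SNKEPEUD|1

Derivation:
After op 1 (insert('P')): buf='PNKEPEUD' cursor=1
After op 2 (backspace): buf='NKEPEUD' cursor=0
After op 3 (end): buf='NKEPEUD' cursor=7
After op 4 (left): buf='NKEPEUD' cursor=6
After op 5 (home): buf='NKEPEUD' cursor=0
After op 6 (left): buf='NKEPEUD' cursor=0
After op 7 (left): buf='NKEPEUD' cursor=0
After op 8 (insert('S')): buf='SNKEPEUD' cursor=1
After op 9 (insert('F')): buf='SFNKEPEUD' cursor=2
After op 10 (end): buf='SFNKEPEUD' cursor=9
After op 11 (undo): buf='SNKEPEUD' cursor=1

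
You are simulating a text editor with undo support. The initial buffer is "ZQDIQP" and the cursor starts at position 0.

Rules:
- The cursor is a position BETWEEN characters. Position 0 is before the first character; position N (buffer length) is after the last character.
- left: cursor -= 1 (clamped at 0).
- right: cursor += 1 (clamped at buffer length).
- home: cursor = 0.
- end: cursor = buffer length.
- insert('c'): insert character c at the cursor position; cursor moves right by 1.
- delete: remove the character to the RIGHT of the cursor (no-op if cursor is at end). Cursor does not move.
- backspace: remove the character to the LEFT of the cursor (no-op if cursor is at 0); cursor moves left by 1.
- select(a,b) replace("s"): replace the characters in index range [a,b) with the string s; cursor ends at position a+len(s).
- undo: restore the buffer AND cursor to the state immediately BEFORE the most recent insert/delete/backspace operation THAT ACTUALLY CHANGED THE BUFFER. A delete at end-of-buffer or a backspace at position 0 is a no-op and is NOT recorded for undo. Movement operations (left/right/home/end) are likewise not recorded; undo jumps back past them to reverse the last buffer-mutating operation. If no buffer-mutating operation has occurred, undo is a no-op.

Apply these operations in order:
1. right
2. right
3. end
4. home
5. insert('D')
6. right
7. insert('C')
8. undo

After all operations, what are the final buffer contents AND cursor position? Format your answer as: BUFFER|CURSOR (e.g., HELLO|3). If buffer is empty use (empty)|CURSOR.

Answer: DZQDIQP|2

Derivation:
After op 1 (right): buf='ZQDIQP' cursor=1
After op 2 (right): buf='ZQDIQP' cursor=2
After op 3 (end): buf='ZQDIQP' cursor=6
After op 4 (home): buf='ZQDIQP' cursor=0
After op 5 (insert('D')): buf='DZQDIQP' cursor=1
After op 6 (right): buf='DZQDIQP' cursor=2
After op 7 (insert('C')): buf='DZCQDIQP' cursor=3
After op 8 (undo): buf='DZQDIQP' cursor=2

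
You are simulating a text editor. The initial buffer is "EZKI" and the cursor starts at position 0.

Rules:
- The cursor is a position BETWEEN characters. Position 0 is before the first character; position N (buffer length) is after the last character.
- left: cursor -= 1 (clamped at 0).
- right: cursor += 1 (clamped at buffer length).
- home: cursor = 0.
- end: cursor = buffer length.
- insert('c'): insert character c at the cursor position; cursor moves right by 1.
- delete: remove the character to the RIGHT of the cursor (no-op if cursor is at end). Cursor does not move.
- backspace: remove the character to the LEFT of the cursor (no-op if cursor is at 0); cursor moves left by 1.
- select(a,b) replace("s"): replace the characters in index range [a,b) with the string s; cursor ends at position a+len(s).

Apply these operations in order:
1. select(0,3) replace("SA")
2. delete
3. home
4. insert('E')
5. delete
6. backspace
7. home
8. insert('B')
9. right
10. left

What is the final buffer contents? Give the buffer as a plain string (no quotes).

After op 1 (select(0,3) replace("SA")): buf='SAI' cursor=2
After op 2 (delete): buf='SA' cursor=2
After op 3 (home): buf='SA' cursor=0
After op 4 (insert('E')): buf='ESA' cursor=1
After op 5 (delete): buf='EA' cursor=1
After op 6 (backspace): buf='A' cursor=0
After op 7 (home): buf='A' cursor=0
After op 8 (insert('B')): buf='BA' cursor=1
After op 9 (right): buf='BA' cursor=2
After op 10 (left): buf='BA' cursor=1

Answer: BA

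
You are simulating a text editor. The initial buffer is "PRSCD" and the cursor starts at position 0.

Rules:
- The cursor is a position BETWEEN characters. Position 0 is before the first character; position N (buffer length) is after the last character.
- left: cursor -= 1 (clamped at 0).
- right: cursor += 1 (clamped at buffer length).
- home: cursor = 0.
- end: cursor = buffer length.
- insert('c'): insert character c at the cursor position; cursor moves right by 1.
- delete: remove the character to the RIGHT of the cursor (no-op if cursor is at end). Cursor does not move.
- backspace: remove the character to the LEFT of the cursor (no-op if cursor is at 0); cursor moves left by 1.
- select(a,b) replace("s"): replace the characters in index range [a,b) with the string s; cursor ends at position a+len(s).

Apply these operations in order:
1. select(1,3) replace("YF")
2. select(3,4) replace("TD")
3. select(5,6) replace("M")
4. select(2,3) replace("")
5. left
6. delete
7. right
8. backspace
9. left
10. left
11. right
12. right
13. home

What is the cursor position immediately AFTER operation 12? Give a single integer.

After op 1 (select(1,3) replace("YF")): buf='PYFCD' cursor=3
After op 2 (select(3,4) replace("TD")): buf='PYFTDD' cursor=5
After op 3 (select(5,6) replace("M")): buf='PYFTDM' cursor=6
After op 4 (select(2,3) replace("")): buf='PYTDM' cursor=2
After op 5 (left): buf='PYTDM' cursor=1
After op 6 (delete): buf='PTDM' cursor=1
After op 7 (right): buf='PTDM' cursor=2
After op 8 (backspace): buf='PDM' cursor=1
After op 9 (left): buf='PDM' cursor=0
After op 10 (left): buf='PDM' cursor=0
After op 11 (right): buf='PDM' cursor=1
After op 12 (right): buf='PDM' cursor=2

Answer: 2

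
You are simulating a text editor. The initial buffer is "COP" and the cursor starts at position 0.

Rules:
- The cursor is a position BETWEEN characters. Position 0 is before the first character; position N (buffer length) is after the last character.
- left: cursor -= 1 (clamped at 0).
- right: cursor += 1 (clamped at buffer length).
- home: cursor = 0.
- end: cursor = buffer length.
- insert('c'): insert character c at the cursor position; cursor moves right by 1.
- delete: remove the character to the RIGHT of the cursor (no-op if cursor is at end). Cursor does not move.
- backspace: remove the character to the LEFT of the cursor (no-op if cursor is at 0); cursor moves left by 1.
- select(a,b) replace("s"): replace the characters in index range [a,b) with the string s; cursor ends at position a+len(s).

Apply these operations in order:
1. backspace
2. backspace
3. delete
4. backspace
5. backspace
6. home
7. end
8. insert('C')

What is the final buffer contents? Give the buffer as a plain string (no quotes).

After op 1 (backspace): buf='COP' cursor=0
After op 2 (backspace): buf='COP' cursor=0
After op 3 (delete): buf='OP' cursor=0
After op 4 (backspace): buf='OP' cursor=0
After op 5 (backspace): buf='OP' cursor=0
After op 6 (home): buf='OP' cursor=0
After op 7 (end): buf='OP' cursor=2
After op 8 (insert('C')): buf='OPC' cursor=3

Answer: OPC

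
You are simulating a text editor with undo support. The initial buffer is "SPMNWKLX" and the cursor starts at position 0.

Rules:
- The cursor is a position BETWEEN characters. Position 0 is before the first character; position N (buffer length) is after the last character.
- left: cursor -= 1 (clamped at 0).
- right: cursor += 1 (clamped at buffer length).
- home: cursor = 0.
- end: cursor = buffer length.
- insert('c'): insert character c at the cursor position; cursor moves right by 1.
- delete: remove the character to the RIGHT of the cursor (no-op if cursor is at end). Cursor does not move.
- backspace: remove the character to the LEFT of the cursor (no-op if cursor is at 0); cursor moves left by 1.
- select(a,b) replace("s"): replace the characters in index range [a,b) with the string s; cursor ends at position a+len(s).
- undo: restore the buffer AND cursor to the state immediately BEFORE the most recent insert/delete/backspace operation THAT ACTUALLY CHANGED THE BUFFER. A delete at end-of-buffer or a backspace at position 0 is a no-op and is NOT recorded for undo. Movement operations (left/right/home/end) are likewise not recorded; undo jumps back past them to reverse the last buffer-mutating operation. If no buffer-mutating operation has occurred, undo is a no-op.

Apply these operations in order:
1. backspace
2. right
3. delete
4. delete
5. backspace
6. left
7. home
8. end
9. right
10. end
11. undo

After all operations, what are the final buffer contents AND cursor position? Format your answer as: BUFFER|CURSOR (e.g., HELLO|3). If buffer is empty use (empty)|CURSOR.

Answer: SNWKLX|1

Derivation:
After op 1 (backspace): buf='SPMNWKLX' cursor=0
After op 2 (right): buf='SPMNWKLX' cursor=1
After op 3 (delete): buf='SMNWKLX' cursor=1
After op 4 (delete): buf='SNWKLX' cursor=1
After op 5 (backspace): buf='NWKLX' cursor=0
After op 6 (left): buf='NWKLX' cursor=0
After op 7 (home): buf='NWKLX' cursor=0
After op 8 (end): buf='NWKLX' cursor=5
After op 9 (right): buf='NWKLX' cursor=5
After op 10 (end): buf='NWKLX' cursor=5
After op 11 (undo): buf='SNWKLX' cursor=1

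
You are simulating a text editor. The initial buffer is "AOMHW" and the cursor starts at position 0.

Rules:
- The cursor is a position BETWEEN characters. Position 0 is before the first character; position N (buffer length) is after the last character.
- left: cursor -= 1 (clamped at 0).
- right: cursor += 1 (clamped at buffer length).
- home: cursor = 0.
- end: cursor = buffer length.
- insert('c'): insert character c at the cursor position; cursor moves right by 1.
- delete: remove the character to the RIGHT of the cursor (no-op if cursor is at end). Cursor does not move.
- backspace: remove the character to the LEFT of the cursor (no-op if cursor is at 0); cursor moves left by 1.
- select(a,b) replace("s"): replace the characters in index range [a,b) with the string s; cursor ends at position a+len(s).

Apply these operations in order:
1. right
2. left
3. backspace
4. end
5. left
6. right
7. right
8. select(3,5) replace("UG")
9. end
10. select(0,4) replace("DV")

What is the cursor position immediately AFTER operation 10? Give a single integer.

After op 1 (right): buf='AOMHW' cursor=1
After op 2 (left): buf='AOMHW' cursor=0
After op 3 (backspace): buf='AOMHW' cursor=0
After op 4 (end): buf='AOMHW' cursor=5
After op 5 (left): buf='AOMHW' cursor=4
After op 6 (right): buf='AOMHW' cursor=5
After op 7 (right): buf='AOMHW' cursor=5
After op 8 (select(3,5) replace("UG")): buf='AOMUG' cursor=5
After op 9 (end): buf='AOMUG' cursor=5
After op 10 (select(0,4) replace("DV")): buf='DVG' cursor=2

Answer: 2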